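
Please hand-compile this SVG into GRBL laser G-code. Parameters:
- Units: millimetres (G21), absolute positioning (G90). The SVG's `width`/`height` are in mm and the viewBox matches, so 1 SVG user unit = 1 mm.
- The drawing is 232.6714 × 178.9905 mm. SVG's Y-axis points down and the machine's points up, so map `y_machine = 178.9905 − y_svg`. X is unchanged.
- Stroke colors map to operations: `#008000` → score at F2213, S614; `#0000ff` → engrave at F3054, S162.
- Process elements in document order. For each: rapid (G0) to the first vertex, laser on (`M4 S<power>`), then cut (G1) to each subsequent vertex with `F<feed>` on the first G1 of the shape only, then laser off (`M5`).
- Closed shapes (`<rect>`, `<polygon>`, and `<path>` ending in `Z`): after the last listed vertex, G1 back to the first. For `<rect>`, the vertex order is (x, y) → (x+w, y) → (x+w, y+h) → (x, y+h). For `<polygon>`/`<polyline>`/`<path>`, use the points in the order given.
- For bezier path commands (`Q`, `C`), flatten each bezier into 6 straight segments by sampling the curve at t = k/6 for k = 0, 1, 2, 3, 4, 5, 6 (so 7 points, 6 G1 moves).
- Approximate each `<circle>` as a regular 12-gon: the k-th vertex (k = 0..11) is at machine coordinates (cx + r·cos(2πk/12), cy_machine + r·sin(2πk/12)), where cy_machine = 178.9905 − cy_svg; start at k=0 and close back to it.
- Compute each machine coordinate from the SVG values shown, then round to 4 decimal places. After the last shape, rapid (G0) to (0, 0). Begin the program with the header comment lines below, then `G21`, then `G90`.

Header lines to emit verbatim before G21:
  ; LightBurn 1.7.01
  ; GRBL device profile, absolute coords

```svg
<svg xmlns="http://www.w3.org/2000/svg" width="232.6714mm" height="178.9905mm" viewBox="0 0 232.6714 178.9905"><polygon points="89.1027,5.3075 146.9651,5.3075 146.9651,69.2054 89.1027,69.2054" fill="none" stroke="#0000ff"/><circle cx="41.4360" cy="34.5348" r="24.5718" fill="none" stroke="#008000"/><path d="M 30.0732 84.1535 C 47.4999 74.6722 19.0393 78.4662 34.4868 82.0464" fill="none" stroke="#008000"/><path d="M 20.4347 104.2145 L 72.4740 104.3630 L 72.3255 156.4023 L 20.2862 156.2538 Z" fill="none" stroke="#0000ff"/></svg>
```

Since the viewBox matches the mm dimensions, user units are millimetres directly. The only transform is the Y-flip y_m = 178.9905 − y_svg.

Shape 1 is a rectangle drawn with `<polygon>`. Its stroke #0000ff means engrave at S162, F3054. After flipping Y the toolpath is (89.1027,173.6830) → (146.9651,173.6830) → (146.9651,109.7851) → (89.1027,109.7851) → (89.1027,173.6830), returning to the start.

Shape 2 is a circle drawn with `<circle>`. Its stroke #008000 means score at S614, F2213. After flipping Y the toolpath is (66.0078,144.4557) → (62.7158,156.7416) → (53.7219,165.7355) → (41.4360,169.0275) → (29.1501,165.7355) → (20.1562,156.7416) → (16.8642,144.4557) → (20.1562,132.1698) → (29.1501,123.1759) → (41.4360,119.8839) → (53.7219,123.1759) → (62.7158,132.1698) → (66.0078,144.4557), returning to the start.

Shape 3 is a cubic bezier drawn with `<path>`. Its stroke #008000 means score at S614, F2213. After flipping Y the toolpath is (30.0732,94.8370) → (35.3783,98.5338) → (35.5299,100.3928) → (33.0222,100.7886) → (30.3496,100.0960) → (30.0063,98.6896) → (34.4868,96.9441).

Shape 4 is a regular polygon drawn with `<path>`. Its stroke #0000ff means engrave at S162, F3054. After flipping Y the toolpath is (20.4347,74.7760) → (72.4740,74.6275) → (72.3255,22.5882) → (20.2862,22.7367) → (20.4347,74.7760), returning to the start.

; LightBurn 1.7.01
; GRBL device profile, absolute coords
G21
G90
G0 X89.1027 Y173.6830
M4 S162
G1 X146.9651 Y173.6830 F3054
G1 X146.9651 Y109.7851
G1 X89.1027 Y109.7851
G1 X89.1027 Y173.6830
M5
G0 X66.0078 Y144.4557
M4 S614
G1 X62.7158 Y156.7416 F2213
G1 X53.7219 Y165.7355
G1 X41.4360 Y169.0275
G1 X29.1501 Y165.7355
G1 X20.1562 Y156.7416
G1 X16.8642 Y144.4557
G1 X20.1562 Y132.1698
G1 X29.1501 Y123.1759
G1 X41.4360 Y119.8839
G1 X53.7219 Y123.1759
G1 X62.7158 Y132.1698
G1 X66.0078 Y144.4557
M5
G0 X30.0732 Y94.8370
M4 S614
G1 X35.3783 Y98.5338 F2213
G1 X35.5299 Y100.3928
G1 X33.0222 Y100.7886
G1 X30.3496 Y100.0960
G1 X30.0063 Y98.6896
G1 X34.4868 Y96.9441
M5
G0 X20.4347 Y74.7760
M4 S162
G1 X72.4740 Y74.6275 F3054
G1 X72.3255 Y22.5882
G1 X20.2862 Y22.7367
G1 X20.4347 Y74.7760
M5
G0 X0.0000 Y0.0000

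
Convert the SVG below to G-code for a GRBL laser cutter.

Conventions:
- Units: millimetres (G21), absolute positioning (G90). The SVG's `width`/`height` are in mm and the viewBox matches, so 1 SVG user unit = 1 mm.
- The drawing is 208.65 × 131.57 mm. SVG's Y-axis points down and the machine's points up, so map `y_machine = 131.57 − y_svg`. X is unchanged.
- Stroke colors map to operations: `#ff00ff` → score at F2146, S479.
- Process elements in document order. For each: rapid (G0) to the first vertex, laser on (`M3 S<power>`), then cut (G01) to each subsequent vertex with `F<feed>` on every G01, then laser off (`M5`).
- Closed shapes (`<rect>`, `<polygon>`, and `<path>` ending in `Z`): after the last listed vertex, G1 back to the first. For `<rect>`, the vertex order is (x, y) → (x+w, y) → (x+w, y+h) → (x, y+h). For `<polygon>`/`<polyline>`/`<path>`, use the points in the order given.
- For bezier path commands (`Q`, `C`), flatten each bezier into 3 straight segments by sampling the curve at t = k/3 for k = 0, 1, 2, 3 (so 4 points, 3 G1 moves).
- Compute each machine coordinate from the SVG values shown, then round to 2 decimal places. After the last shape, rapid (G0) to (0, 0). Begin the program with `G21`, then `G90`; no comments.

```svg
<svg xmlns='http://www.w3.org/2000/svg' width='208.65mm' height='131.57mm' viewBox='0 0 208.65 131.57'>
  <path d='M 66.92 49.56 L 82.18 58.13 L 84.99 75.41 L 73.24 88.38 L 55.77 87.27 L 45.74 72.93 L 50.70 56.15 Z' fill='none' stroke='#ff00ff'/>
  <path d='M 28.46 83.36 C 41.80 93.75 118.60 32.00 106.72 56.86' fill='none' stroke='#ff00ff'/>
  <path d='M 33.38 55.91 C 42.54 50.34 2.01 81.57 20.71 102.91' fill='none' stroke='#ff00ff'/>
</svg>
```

G21
G90
G0 X66.92 Y82.01
M3 S479
G01 X82.18 Y73.44 F2146
G01 X84.99 Y56.16 F2146
G01 X73.24 Y43.19 F2146
G01 X55.77 Y44.30 F2146
G01 X45.74 Y58.64 F2146
G01 X50.70 Y75.42 F2146
G01 X66.92 Y82.01 F2146
M5
G0 X28.46 Y48.21
M3 S479
G01 X57.32 Y55.99 F2146
G01 X94.67 Y76.58 F2146
G01 X106.72 Y74.71 F2146
M5
G0 X33.38 Y75.66
M3 S479
G01 X30.01 Y70.69 F2146
G01 X17.72 Y51.57 F2146
G01 X20.71 Y28.66 F2146
M5
G0 X0.00 Y0.00

viewBox `0 0 208.65 131.57` with mm width/height → 1 unit = 1 mm. Flip: y_m = 131.57 − y_svg.

**Shape 1** — `<path>` regular polygon, stroke `#ff00ff` → score (S479, F2146). Machine vertices: (66.92,82.01) → (82.18,73.44) → (84.99,56.16) → (73.24,43.19) → (55.77,44.30) → (45.74,58.64) → (50.70,75.42) → (66.92,82.01). Closed: final G1 returns to the first vertex.

**Shape 2** — `<path>` cubic bezier, stroke `#ff00ff` → score (S479, F2146). Control points (SVG): P0=(28.46,83.36), P1=(41.80,93.75), P2=(118.60,32.00), P3=(106.72,56.86); sampled at t=k/3. Machine vertices: (28.46,48.21) → (57.32,55.99) → (94.67,76.58) → (106.72,74.71). Open path.

**Shape 3** — `<path>` cubic bezier, stroke `#ff00ff` → score (S479, F2146). Control points (SVG): P0=(33.38,55.91), P1=(42.54,50.34), P2=(2.01,81.57), P3=(20.71,102.91); sampled at t=k/3. Machine vertices: (33.38,75.66) → (30.01,70.69) → (17.72,51.57) → (20.71,28.66). Open path.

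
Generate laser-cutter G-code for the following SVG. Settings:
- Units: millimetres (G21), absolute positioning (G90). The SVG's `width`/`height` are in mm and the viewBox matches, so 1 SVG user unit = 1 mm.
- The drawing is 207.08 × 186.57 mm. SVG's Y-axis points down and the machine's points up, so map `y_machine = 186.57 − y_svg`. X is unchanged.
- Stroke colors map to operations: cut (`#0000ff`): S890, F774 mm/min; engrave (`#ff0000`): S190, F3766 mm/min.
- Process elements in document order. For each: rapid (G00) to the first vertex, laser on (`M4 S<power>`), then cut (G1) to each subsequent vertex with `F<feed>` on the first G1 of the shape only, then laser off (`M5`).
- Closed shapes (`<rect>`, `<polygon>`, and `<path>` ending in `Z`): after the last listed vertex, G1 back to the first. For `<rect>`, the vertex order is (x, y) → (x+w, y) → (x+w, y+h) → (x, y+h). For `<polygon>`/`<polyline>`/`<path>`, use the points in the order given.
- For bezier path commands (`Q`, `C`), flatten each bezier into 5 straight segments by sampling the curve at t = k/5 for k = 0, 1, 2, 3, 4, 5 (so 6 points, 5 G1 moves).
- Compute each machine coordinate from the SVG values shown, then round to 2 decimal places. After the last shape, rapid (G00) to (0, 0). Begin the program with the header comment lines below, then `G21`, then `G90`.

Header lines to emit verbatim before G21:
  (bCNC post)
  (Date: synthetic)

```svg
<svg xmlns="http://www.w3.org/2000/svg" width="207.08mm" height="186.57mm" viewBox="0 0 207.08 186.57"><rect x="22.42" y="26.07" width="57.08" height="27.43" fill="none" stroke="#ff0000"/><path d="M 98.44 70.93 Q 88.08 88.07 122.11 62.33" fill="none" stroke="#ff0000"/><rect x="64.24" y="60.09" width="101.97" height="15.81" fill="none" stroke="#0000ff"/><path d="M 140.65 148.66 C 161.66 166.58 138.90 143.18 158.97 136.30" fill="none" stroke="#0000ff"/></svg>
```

viewBox `0 0 207.08 186.57` with mm width/height → 1 unit = 1 mm. Flip: y_m = 186.57 − y_svg.

**Shape 1** — `<rect>` rectangle, stroke `#ff0000` → engrave (S190, F3766). Machine vertices: (22.42,160.50) → (79.50,160.50) → (79.50,133.07) → (22.42,133.07) → (22.42,160.50). Closed: final G1 returns to the first vertex.

**Shape 2** — `<path>` quadratic bezier, stroke `#ff0000` → engrave (S190, F3766). Control points (SVG): P0=(98.44,70.93), P1=(88.08,88.07), P2=(122.11,62.33); sampled at t=k/5. Machine vertices: (98.44,115.64) → (96.07,110.50) → (97.25,108.79) → (101.99,110.51) → (110.27,115.66) → (122.11,124.24). Open path.

**Shape 3** — `<rect>` rectangle, stroke `#0000ff` → cut (S890, F774). Machine vertices: (64.24,126.48) → (166.21,126.48) → (166.21,110.67) → (64.24,110.67) → (64.24,126.48). Closed: final G1 returns to the first vertex.

**Shape 4** — `<path>` cubic bezier, stroke `#0000ff` → cut (S890, F774). Control points (SVG): P0=(140.65,148.66), P1=(161.66,166.58), P2=(138.90,143.18), P3=(158.97,136.30); sampled at t=k/5. Machine vertices: (140.65,37.91) → (148.70,31.65) → (150.39,32.54) → (149.90,37.79) → (151.37,44.62) → (158.97,50.27). Open path.

(bCNC post)
(Date: synthetic)
G21
G90
G00 X22.42 Y160.50
M4 S190
G1 X79.50 Y160.50 F3766
G1 X79.50 Y133.07
G1 X22.42 Y133.07
G1 X22.42 Y160.50
M5
G00 X98.44 Y115.64
M4 S190
G1 X96.07 Y110.50 F3766
G1 X97.25 Y108.79
G1 X101.99 Y110.51
G1 X110.27 Y115.66
G1 X122.11 Y124.24
M5
G00 X64.24 Y126.48
M4 S890
G1 X166.21 Y126.48 F774
G1 X166.21 Y110.67
G1 X64.24 Y110.67
G1 X64.24 Y126.48
M5
G00 X140.65 Y37.91
M4 S890
G1 X148.70 Y31.65 F774
G1 X150.39 Y32.54
G1 X149.90 Y37.79
G1 X151.37 Y44.62
G1 X158.97 Y50.27
M5
G00 X0.00 Y0.00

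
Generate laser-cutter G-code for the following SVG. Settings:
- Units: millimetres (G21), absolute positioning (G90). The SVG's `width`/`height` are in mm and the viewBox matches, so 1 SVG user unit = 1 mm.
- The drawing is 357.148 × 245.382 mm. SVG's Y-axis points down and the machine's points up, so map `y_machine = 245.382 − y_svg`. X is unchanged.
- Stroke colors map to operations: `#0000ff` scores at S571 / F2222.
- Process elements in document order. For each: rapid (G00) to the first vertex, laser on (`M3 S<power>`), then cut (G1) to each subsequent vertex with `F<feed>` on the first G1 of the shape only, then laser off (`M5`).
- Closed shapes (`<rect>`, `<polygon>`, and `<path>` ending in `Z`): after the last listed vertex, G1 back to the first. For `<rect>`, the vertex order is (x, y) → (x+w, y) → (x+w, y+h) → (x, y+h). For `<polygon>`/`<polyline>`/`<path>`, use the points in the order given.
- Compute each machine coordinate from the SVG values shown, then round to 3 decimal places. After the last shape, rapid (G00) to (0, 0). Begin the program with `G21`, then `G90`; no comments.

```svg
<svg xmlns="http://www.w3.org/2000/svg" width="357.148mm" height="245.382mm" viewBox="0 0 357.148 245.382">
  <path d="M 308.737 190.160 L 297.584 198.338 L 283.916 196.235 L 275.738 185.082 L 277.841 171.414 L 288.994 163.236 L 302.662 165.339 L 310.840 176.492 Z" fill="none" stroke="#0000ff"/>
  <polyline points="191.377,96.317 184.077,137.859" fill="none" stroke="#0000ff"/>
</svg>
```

Since the viewBox matches the mm dimensions, user units are millimetres directly. The only transform is the Y-flip y_m = 245.382 − y_svg.

Shape 1 is a regular polygon drawn with `<path>`. Its stroke #0000ff means score at S571, F2222. After flipping Y the toolpath is (308.737,55.222) → (297.584,47.044) → (283.916,49.147) → (275.738,60.300) → (277.841,73.968) → (288.994,82.146) → (302.662,80.043) → (310.840,68.890) → (308.737,55.222), returning to the start.

Shape 2 is a line segment drawn with `<polyline>`. Its stroke #0000ff means score at S571, F2222. After flipping Y the toolpath is (191.377,149.065) → (184.077,107.523).

G21
G90
G00 X308.737 Y55.222
M3 S571
G1 X297.584 Y47.044 F2222
G1 X283.916 Y49.147
G1 X275.738 Y60.300
G1 X277.841 Y73.968
G1 X288.994 Y82.146
G1 X302.662 Y80.043
G1 X310.840 Y68.890
G1 X308.737 Y55.222
M5
G00 X191.377 Y149.065
M3 S571
G1 X184.077 Y107.523 F2222
M5
G00 X0.000 Y0.000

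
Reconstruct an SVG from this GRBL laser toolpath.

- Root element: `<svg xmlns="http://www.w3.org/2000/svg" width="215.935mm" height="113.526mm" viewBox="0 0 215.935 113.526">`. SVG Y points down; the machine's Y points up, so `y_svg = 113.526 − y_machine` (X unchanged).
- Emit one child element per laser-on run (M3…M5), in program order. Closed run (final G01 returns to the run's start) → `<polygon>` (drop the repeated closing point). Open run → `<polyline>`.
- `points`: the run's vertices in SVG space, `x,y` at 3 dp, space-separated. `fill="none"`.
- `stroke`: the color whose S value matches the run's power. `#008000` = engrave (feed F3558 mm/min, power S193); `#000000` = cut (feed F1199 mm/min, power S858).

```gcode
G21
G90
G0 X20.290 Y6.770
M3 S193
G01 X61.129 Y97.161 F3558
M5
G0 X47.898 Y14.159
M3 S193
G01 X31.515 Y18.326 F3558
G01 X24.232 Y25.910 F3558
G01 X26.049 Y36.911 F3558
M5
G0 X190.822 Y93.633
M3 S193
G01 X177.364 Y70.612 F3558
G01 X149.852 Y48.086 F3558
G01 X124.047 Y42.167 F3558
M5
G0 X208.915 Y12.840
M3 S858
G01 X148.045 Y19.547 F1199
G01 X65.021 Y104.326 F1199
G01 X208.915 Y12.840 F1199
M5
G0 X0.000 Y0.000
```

<svg xmlns="http://www.w3.org/2000/svg" width="215.935mm" height="113.526mm" viewBox="0 0 215.935 113.526">
  <polyline points="20.290,106.756 61.129,16.365" fill="none" stroke="#008000"/>
  <polyline points="47.898,99.367 31.515,95.200 24.232,87.616 26.049,76.615" fill="none" stroke="#008000"/>
  <polyline points="190.822,19.893 177.364,42.914 149.852,65.440 124.047,71.359" fill="none" stroke="#008000"/>
  <polygon points="208.915,100.686 148.045,93.979 65.021,9.200" fill="none" stroke="#000000"/>
</svg>

y_svg = 113.526 − y_m.

[1] S193→`#008000` (engrave); open run; points: 20.290,106.756 61.129,16.365

[2] S193→`#008000` (engrave); open run; points: 47.898,99.367 31.515,95.200 24.232,87.616 26.049,76.615

[3] S193→`#008000` (engrave); open run; points: 190.822,19.893 177.364,42.914 149.852,65.440 124.047,71.359

[4] S858→`#000000` (cut); closed run; points: 208.915,100.686 148.045,93.979 65.021,9.200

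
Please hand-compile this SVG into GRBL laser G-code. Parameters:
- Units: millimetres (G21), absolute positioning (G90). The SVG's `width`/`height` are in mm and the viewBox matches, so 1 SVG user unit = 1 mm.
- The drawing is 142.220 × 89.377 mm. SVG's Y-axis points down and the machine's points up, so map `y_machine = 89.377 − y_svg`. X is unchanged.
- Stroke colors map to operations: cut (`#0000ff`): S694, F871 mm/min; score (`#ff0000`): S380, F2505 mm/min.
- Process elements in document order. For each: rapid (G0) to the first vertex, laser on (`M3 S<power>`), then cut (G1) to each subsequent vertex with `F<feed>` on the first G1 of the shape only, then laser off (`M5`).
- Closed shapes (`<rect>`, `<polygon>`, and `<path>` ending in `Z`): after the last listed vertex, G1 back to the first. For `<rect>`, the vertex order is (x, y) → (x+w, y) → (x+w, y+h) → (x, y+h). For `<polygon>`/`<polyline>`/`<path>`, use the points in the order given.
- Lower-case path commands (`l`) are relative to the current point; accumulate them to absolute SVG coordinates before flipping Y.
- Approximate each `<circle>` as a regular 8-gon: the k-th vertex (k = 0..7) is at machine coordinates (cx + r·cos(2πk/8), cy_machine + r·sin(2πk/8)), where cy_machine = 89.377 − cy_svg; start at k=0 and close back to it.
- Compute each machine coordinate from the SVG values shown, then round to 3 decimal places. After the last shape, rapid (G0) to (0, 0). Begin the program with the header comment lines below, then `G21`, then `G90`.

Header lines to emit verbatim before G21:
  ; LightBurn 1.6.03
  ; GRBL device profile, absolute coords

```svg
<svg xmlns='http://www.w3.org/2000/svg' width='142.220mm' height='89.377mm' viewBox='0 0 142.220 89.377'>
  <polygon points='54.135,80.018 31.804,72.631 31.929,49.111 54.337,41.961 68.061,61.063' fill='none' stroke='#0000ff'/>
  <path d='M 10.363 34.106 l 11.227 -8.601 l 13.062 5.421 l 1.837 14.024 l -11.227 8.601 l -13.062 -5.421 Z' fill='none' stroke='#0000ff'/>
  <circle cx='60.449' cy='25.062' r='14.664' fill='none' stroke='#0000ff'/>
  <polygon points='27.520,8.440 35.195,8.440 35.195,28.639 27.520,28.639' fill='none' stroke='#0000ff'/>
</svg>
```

; LightBurn 1.6.03
; GRBL device profile, absolute coords
G21
G90
G0 X54.135 Y9.359
M3 S694
G1 X31.804 Y16.746 F871
G1 X31.929 Y40.266
G1 X54.337 Y47.416
G1 X68.061 Y28.314
G1 X54.135 Y9.359
M5
G0 X10.363 Y55.271
M3 S694
G1 X21.590 Y63.872 F871
G1 X34.652 Y58.451
G1 X36.489 Y44.427
G1 X25.262 Y35.826
G1 X12.200 Y41.247
G1 X10.363 Y55.271
M5
G0 X75.113 Y64.315
M3 S694
G1 X70.818 Y74.684 F871
G1 X60.449 Y78.979
G1 X50.080 Y74.684
G1 X45.785 Y64.315
G1 X50.080 Y53.946
G1 X60.449 Y49.651
G1 X70.818 Y53.946
G1 X75.113 Y64.315
M5
G0 X27.520 Y80.937
M3 S694
G1 X35.195 Y80.937 F871
G1 X35.195 Y60.738
G1 X27.520 Y60.738
G1 X27.520 Y80.937
M5
G0 X0.000 Y0.000

viewBox `0 0 142.220 89.377` with mm width/height → 1 unit = 1 mm. Flip: y_m = 89.377 − y_svg.

**Shape 1** — `<polygon>` regular polygon, stroke `#0000ff` → cut (S694, F871). Machine vertices: (54.135,9.359) → (31.804,16.746) → (31.929,40.266) → (54.337,47.416) → (68.061,28.314) → (54.135,9.359). Closed: final G1 returns to the first vertex.

**Shape 2** — `<path>` regular polygon, stroke `#0000ff` → cut (S694, F871). Machine vertices: (10.363,55.271) → (21.590,63.872) → (34.652,58.451) → (36.489,44.427) → (25.262,35.826) → (12.200,41.247) → (10.363,55.271). Closed: final G1 returns to the first vertex.

**Shape 3** — `<circle>` circle, stroke `#0000ff` → cut (S694, F871). Machine vertices: (75.113,64.315) → (70.818,74.684) → (60.449,78.979) → (50.080,74.684) → (45.785,64.315) → (50.080,53.946) → (60.449,49.651) → (70.818,53.946) → (75.113,64.315). Closed: final G1 returns to the first vertex.

**Shape 4** — `<polygon>` rectangle, stroke `#0000ff` → cut (S694, F871). Machine vertices: (27.520,80.937) → (35.195,80.937) → (35.195,60.738) → (27.520,60.738) → (27.520,80.937). Closed: final G1 returns to the first vertex.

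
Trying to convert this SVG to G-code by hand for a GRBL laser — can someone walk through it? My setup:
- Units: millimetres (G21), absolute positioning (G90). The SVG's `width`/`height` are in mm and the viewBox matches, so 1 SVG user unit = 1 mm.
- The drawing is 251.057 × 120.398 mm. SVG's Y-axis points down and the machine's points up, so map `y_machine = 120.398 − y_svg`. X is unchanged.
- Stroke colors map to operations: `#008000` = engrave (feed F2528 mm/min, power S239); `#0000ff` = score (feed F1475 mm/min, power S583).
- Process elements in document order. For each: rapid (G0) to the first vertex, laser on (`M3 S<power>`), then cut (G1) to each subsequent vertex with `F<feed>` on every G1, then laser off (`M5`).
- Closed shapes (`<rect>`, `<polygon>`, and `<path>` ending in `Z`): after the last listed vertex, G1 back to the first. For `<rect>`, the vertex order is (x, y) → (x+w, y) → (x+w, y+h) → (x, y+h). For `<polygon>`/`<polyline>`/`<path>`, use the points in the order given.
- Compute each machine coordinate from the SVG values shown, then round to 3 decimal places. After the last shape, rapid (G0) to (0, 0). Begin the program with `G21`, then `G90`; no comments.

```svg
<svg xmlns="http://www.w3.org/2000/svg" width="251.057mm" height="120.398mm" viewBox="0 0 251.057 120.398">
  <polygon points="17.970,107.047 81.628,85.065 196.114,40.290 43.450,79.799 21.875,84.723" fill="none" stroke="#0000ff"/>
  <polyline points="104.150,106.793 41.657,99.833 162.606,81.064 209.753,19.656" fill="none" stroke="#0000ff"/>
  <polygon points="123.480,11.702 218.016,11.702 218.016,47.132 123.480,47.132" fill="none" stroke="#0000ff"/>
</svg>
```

G21
G90
G0 X17.970 Y13.351
M3 S583
G1 X81.628 Y35.333 F1475
G1 X196.114 Y80.108 F1475
G1 X43.450 Y40.599 F1475
G1 X21.875 Y35.675 F1475
G1 X17.970 Y13.351 F1475
M5
G0 X104.150 Y13.605
M3 S583
G1 X41.657 Y20.565 F1475
G1 X162.606 Y39.334 F1475
G1 X209.753 Y100.742 F1475
M5
G0 X123.480 Y108.696
M3 S583
G1 X218.016 Y108.696 F1475
G1 X218.016 Y73.266 F1475
G1 X123.480 Y73.266 F1475
G1 X123.480 Y108.696 F1475
M5
G0 X0.000 Y0.000

viewBox `0 0 251.057 120.398` with mm width/height → 1 unit = 1 mm. Flip: y_m = 120.398 − y_svg.

**Shape 1** — `<polygon>` closed polygon, stroke `#0000ff` → score (S583, F1475). Machine vertices: (17.970,13.351) → (81.628,35.333) → (196.114,80.108) → (43.450,40.599) → (21.875,35.675) → (17.970,13.351). Closed: final G1 returns to the first vertex.

**Shape 2** — `<polyline>` open polyline, stroke `#0000ff` → score (S583, F1475). Machine vertices: (104.150,13.605) → (41.657,20.565) → (162.606,39.334) → (209.753,100.742). Open path.

**Shape 3** — `<polygon>` rectangle, stroke `#0000ff` → score (S583, F1475). Machine vertices: (123.480,108.696) → (218.016,108.696) → (218.016,73.266) → (123.480,73.266) → (123.480,108.696). Closed: final G1 returns to the first vertex.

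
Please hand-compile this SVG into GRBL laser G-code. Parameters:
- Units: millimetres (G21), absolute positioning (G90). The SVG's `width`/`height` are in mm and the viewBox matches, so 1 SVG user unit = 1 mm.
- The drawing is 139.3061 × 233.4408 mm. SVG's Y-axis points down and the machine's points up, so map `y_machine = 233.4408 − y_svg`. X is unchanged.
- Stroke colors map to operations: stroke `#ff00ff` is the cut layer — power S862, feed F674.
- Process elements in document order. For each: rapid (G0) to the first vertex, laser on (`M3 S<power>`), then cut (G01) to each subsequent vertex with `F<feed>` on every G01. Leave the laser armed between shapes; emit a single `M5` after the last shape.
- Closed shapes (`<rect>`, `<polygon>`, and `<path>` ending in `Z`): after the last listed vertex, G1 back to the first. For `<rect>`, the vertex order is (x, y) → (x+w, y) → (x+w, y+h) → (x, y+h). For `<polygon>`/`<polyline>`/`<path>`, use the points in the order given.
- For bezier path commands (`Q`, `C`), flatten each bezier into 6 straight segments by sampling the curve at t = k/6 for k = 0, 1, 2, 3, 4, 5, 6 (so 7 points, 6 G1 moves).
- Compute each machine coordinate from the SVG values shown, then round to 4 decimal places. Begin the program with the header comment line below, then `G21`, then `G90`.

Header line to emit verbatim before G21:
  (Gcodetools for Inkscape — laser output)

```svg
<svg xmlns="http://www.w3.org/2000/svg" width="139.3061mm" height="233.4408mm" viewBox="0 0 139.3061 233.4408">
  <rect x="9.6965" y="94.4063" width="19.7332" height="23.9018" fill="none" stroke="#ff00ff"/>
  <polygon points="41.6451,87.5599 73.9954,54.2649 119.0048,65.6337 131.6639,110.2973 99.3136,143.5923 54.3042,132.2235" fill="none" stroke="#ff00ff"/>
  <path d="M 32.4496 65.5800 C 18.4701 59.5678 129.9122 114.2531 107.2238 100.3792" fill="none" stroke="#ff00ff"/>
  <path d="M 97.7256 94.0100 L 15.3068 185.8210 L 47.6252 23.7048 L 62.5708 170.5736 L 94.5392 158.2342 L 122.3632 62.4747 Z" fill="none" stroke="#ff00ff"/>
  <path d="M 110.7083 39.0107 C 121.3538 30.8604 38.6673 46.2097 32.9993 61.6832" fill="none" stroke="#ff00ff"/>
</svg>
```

(Gcodetools for Inkscape — laser output)
G21
G90
G0 X9.6965 Y139.0345
M3 S862
G01 X29.4297 Y139.0345 F674
G01 X29.4297 Y115.1327 F674
G01 X9.6965 Y115.1327 F674
G01 X9.6965 Y139.0345 F674
G0 X41.6451 Y145.8809
M3 S862
G01 X73.9954 Y179.1759 F674
G01 X119.0048 Y167.8071 F674
G01 X131.6639 Y123.1435 F674
G01 X99.3136 Y89.8485 F674
G01 X54.3042 Y101.2173 F674
G01 X41.6451 Y145.8809 F674
G0 X32.4496 Y167.8608
M3 S862
G01 X34.7100 Y166.4072 F674
G01 X50.6643 Y158.4278 F674
G01 X73.1025 Y147.5131 F674
G01 X94.8151 Y137.2535 F674
G01 X108.5921 Y131.2395 F674
G01 X107.2238 Y133.0616 F674
G0 X97.7256 Y139.4308
M3 S862
G01 X15.3068 Y47.6198 F674
G01 X47.6252 Y209.7360 F674
G01 X62.5708 Y62.8672 F674
G01 X94.5392 Y75.2066 F674
G01 X122.3632 Y170.9661 F674
G01 X97.7256 Y139.4308 F674
G0 X110.7083 Y194.4301
M3 S862
G01 X109.0420 Y196.6552 F674
G01 X96.5524 Y195.6130 F674
G01 X77.9714 Y191.9528 F674
G01 X58.0309 Y186.3239 F674
G01 X41.4628 Y179.3758 F674
G01 X32.9993 Y171.7576 F674
M5

viewBox `0 0 139.3061 233.4408` with mm width/height → 1 unit = 1 mm. Flip: y_m = 233.4408 − y_svg.

**Shape 1** — `<rect>` rectangle, stroke `#ff00ff` → cut (S862, F674). Machine vertices: (9.6965,139.0345) → (29.4297,139.0345) → (29.4297,115.1327) → (9.6965,115.1327) → (9.6965,139.0345). Closed: final G1 returns to the first vertex.

**Shape 2** — `<polygon>` regular polygon, stroke `#ff00ff` → cut (S862, F674). Machine vertices: (41.6451,145.8809) → (73.9954,179.1759) → (119.0048,167.8071) → (131.6639,123.1435) → (99.3136,89.8485) → (54.3042,101.2173) → (41.6451,145.8809). Closed: final G1 returns to the first vertex.

**Shape 3** — `<path>` cubic bezier, stroke `#ff00ff` → cut (S862, F674). Control points (SVG): P0=(32.4496,65.5800), P1=(18.4701,59.5678), P2=(129.9122,114.2531), P3=(107.2238,100.3792); sampled at t=k/6. Machine vertices: (32.4496,167.8608) → (34.7100,166.4072) → (50.6643,158.4278) → (73.1025,147.5131) → (94.8151,137.2535) → (108.5921,131.2395) → (107.2238,133.0616). Open path.

**Shape 4** — `<path>` closed polygon, stroke `#ff00ff` → cut (S862, F674). Machine vertices: (97.7256,139.4308) → (15.3068,47.6198) → (47.6252,209.7360) → (62.5708,62.8672) → (94.5392,75.2066) → (122.3632,170.9661) → (97.7256,139.4308). Closed: final G1 returns to the first vertex.

**Shape 5** — `<path>` cubic bezier, stroke `#ff00ff` → cut (S862, F674). Control points (SVG): P0=(110.7083,39.0107), P1=(121.3538,30.8604), P2=(38.6673,46.2097), P3=(32.9993,61.6832); sampled at t=k/6. Machine vertices: (110.7083,194.4301) → (109.0420,196.6552) → (96.5524,195.6130) → (77.9714,191.9528) → (58.0309,186.3239) → (41.4628,179.3758) → (32.9993,171.7576). Open path.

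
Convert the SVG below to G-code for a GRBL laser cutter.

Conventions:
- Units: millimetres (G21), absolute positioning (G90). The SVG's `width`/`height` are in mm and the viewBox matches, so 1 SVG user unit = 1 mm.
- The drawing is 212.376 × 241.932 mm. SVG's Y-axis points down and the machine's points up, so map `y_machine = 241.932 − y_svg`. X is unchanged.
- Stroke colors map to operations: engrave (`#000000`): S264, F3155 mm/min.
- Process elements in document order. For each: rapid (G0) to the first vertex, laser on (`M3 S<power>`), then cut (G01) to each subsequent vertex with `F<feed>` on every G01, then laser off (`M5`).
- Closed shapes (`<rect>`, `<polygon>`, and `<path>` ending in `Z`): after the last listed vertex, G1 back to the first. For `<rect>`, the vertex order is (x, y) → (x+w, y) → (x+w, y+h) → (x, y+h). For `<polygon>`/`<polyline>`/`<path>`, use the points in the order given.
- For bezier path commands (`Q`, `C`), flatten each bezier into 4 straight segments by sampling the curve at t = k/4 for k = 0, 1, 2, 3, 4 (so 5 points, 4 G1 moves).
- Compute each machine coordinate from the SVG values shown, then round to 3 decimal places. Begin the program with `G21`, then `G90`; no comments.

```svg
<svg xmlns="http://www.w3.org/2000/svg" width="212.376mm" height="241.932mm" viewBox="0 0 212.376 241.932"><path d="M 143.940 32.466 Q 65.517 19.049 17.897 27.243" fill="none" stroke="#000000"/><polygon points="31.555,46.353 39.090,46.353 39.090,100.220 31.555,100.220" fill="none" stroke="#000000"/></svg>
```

1 u = 1 mm; y_m = 241.932 − y.

[1] `<path>` quadratic bezier, #000000→engrave S264 F3155: (143.940,209.466) → (106.654,214.824) → (73.218,217.480) → (43.632,217.435) → (17.897,214.689)

[2] `<polygon>` rectangle, #000000→engrave S264 F3155: (31.555,195.579) → (39.090,195.579) → (39.090,141.712) → (31.555,141.712) → (31.555,195.579) (closed)

G21
G90
G0 X143.940 Y209.466
M3 S264
G01 X106.654 Y214.824 F3155
G01 X73.218 Y217.480 F3155
G01 X43.632 Y217.435 F3155
G01 X17.897 Y214.689 F3155
M5
G0 X31.555 Y195.579
M3 S264
G01 X39.090 Y195.579 F3155
G01 X39.090 Y141.712 F3155
G01 X31.555 Y141.712 F3155
G01 X31.555 Y195.579 F3155
M5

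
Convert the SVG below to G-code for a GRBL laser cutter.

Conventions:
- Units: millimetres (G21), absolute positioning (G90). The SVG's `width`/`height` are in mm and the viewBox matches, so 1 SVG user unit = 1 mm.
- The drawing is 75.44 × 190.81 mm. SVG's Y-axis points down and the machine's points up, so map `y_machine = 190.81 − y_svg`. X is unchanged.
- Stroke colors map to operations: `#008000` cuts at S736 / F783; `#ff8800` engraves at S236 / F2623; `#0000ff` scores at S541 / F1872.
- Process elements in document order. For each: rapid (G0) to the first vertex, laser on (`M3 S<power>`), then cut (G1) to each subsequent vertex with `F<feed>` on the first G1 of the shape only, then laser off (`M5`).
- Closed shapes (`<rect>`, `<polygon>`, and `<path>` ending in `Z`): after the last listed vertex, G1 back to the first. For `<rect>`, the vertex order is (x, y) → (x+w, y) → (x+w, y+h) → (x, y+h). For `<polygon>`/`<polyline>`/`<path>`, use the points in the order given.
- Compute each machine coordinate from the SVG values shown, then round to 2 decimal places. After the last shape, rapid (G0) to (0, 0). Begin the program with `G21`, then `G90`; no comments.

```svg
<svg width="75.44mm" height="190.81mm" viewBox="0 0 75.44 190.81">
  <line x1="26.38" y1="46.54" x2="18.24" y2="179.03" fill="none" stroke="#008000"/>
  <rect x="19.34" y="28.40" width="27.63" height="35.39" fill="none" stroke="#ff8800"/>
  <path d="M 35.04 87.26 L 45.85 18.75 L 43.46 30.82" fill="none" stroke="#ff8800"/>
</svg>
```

G21
G90
G0 X26.38 Y144.27
M3 S736
G1 X18.24 Y11.78 F783
M5
G0 X19.34 Y162.41
M3 S236
G1 X46.97 Y162.41 F2623
G1 X46.97 Y127.02
G1 X19.34 Y127.02
G1 X19.34 Y162.41
M5
G0 X35.04 Y103.55
M3 S236
G1 X45.85 Y172.06 F2623
G1 X43.46 Y159.99
M5
G0 X0.00 Y0.00

viewBox `0 0 75.44 190.81` with mm width/height → 1 unit = 1 mm. Flip: y_m = 190.81 − y_svg.

**Shape 1** — `<line>` line segment, stroke `#008000` → cut (S736, F783). Machine vertices: (26.38,144.27) → (18.24,11.78). Open path.

**Shape 2** — `<rect>` rectangle, stroke `#ff8800` → engrave (S236, F2623). Machine vertices: (19.34,162.41) → (46.97,162.41) → (46.97,127.02) → (19.34,127.02) → (19.34,162.41). Closed: final G1 returns to the first vertex.

**Shape 3** — `<path>` open polyline, stroke `#ff8800` → engrave (S236, F2623). Machine vertices: (35.04,103.55) → (45.85,172.06) → (43.46,159.99). Open path.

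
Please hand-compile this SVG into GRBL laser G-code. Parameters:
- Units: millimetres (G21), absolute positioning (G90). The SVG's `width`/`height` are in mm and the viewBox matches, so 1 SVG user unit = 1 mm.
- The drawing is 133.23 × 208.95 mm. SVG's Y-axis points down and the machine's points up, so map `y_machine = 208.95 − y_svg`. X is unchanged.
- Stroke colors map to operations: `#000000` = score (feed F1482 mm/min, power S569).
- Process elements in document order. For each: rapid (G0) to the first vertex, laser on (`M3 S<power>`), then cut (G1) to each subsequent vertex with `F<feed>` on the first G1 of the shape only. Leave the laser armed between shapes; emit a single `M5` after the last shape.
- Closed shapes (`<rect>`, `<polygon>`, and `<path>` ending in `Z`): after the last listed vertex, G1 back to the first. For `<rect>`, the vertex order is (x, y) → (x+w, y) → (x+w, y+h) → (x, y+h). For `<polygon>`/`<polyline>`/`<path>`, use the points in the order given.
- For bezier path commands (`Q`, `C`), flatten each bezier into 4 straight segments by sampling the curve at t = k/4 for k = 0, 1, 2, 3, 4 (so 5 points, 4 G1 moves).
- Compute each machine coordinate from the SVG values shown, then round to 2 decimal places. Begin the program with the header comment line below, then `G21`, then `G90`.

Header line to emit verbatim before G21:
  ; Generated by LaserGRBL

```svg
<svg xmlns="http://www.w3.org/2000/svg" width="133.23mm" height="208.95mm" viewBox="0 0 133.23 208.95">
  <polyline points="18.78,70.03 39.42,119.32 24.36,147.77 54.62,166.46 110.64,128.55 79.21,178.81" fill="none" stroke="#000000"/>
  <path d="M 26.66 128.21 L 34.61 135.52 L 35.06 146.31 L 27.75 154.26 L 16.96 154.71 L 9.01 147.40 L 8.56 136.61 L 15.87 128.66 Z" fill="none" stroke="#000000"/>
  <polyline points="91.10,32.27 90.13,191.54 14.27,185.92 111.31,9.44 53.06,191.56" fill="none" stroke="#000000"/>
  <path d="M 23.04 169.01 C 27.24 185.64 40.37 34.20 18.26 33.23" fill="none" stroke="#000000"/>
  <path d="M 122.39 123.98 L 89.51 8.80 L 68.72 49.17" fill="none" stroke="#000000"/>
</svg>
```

Since the viewBox matches the mm dimensions, user units are millimetres directly. The only transform is the Y-flip y_m = 208.95 − y_svg.

Shape 1 is a open polyline drawn with `<polyline>`. Its stroke #000000 means score at S569, F1482. After flipping Y the toolpath is (18.78,138.92) → (39.42,89.63) → (24.36,61.18) → (54.62,42.49) → (110.64,80.40) → (79.21,30.14).

Shape 2 is a regular polygon drawn with `<path>`. Its stroke #000000 means score at S569, F1482. After flipping Y the toolpath is (26.66,80.74) → (34.61,73.43) → (35.06,62.64) → (27.75,54.69) → (16.96,54.24) → (9.01,61.55) → (8.56,72.34) → (15.87,80.29) → (26.66,80.74), returning to the start.

Shape 3 is a open polyline drawn with `<polyline>`. Its stroke #000000 means score at S569, F1482. After flipping Y the toolpath is (91.10,176.68) → (90.13,17.41) → (14.27,23.03) → (111.31,199.51) → (53.06,17.39).

Shape 4 is a cubic bezier drawn with `<path>`. Its stroke #000000 means score at S569, F1482. After flipping Y the toolpath is (23.04,39.94) → (27.17,54.00) → (30.52,101.23) → (28.93,151.76) → (18.26,175.72).

Shape 5 is a open polyline drawn with `<path>`. Its stroke #000000 means score at S569, F1482. After flipping Y the toolpath is (122.39,84.97) → (89.51,200.15) → (68.72,159.78).

; Generated by LaserGRBL
G21
G90
G0 X18.78 Y138.92
M3 S569
G1 X39.42 Y89.63 F1482
G1 X24.36 Y61.18
G1 X54.62 Y42.49
G1 X110.64 Y80.40
G1 X79.21 Y30.14
G0 X26.66 Y80.74
M3 S569
G1 X34.61 Y73.43 F1482
G1 X35.06 Y62.64
G1 X27.75 Y54.69
G1 X16.96 Y54.24
G1 X9.01 Y61.55
G1 X8.56 Y72.34
G1 X15.87 Y80.29
G1 X26.66 Y80.74
G0 X91.10 Y176.68
M3 S569
G1 X90.13 Y17.41 F1482
G1 X14.27 Y23.03
G1 X111.31 Y199.51
G1 X53.06 Y17.39
G0 X23.04 Y39.94
M3 S569
G1 X27.17 Y54.00 F1482
G1 X30.52 Y101.23
G1 X28.93 Y151.76
G1 X18.26 Y175.72
G0 X122.39 Y84.97
M3 S569
G1 X89.51 Y200.15 F1482
G1 X68.72 Y159.78
M5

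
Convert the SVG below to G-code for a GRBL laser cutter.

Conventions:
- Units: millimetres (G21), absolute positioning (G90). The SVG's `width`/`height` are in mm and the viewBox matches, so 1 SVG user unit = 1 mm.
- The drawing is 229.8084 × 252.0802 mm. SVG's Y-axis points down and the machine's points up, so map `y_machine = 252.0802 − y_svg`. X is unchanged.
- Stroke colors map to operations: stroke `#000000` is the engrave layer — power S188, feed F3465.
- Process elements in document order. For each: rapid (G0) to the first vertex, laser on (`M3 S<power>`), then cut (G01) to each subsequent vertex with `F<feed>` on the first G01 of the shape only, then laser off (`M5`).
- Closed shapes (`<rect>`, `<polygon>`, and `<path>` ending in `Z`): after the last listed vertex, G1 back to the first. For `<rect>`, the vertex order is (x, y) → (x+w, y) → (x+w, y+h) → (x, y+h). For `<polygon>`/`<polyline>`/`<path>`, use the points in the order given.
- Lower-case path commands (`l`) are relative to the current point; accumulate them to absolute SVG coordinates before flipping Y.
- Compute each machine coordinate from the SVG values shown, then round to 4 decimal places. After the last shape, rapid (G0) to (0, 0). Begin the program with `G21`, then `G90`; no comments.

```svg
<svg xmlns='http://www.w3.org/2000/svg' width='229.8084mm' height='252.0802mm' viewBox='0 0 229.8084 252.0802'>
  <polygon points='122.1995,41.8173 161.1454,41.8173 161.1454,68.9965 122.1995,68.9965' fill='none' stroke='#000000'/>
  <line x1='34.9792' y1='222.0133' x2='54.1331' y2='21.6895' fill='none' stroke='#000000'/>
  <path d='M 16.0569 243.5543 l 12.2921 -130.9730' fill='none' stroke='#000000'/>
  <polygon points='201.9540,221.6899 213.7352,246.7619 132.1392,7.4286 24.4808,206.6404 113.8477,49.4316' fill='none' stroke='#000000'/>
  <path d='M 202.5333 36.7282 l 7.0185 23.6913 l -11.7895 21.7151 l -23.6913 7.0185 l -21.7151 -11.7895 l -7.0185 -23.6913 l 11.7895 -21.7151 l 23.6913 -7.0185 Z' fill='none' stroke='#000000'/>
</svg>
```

G21
G90
G0 X122.1995 Y210.2629
M3 S188
G01 X161.1454 Y210.2629 F3465
G01 X161.1454 Y183.0837
G01 X122.1995 Y183.0837
G01 X122.1995 Y210.2629
M5
G0 X34.9792 Y30.0669
M3 S188
G01 X54.1331 Y230.3907 F3465
M5
G0 X16.0569 Y8.5259
M3 S188
G01 X28.3490 Y139.4989 F3465
M5
G0 X201.9540 Y30.3903
M3 S188
G01 X213.7352 Y5.3183 F3465
G01 X132.1392 Y244.6516
G01 X24.4808 Y45.4398
G01 X113.8477 Y202.6486
G01 X201.9540 Y30.3903
M5
G0 X202.5333 Y215.3520
M3 S188
G01 X209.5518 Y191.6607 F3465
G01 X197.7623 Y169.9456
G01 X174.0710 Y162.9271
G01 X152.3559 Y174.7166
G01 X145.3374 Y198.4079
G01 X157.1269 Y220.1230
G01 X180.8182 Y227.1415
G01 X202.5333 Y215.3520
M5
G0 X0.0000 Y0.0000

1 u = 1 mm; y_m = 252.0802 − y.

[1] `<polygon>` rectangle, #000000→engrave S188 F3465: (122.1995,210.2629) → (161.1454,210.2629) → (161.1454,183.0837) → (122.1995,183.0837) → (122.1995,210.2629) (closed)

[2] `<line>` line segment, #000000→engrave S188 F3465: (34.9792,30.0669) → (54.1331,230.3907)

[3] `<path>` line segment, #000000→engrave S188 F3465: (16.0569,8.5259) → (28.3490,139.4989)

[4] `<polygon>` closed polygon, #000000→engrave S188 F3465: (201.9540,30.3903) → (213.7352,5.3183) → (132.1392,244.6516) → (24.4808,45.4398) → (113.8477,202.6486) → (201.9540,30.3903) (closed)

[5] `<path>` regular polygon, #000000→engrave S188 F3465: (202.5333,215.3520) → (209.5518,191.6607) → (197.7623,169.9456) → (174.0710,162.9271) → (152.3559,174.7166) → (145.3374,198.4079) → (157.1269,220.1230) → (180.8182,227.1415) → (202.5333,215.3520) (closed)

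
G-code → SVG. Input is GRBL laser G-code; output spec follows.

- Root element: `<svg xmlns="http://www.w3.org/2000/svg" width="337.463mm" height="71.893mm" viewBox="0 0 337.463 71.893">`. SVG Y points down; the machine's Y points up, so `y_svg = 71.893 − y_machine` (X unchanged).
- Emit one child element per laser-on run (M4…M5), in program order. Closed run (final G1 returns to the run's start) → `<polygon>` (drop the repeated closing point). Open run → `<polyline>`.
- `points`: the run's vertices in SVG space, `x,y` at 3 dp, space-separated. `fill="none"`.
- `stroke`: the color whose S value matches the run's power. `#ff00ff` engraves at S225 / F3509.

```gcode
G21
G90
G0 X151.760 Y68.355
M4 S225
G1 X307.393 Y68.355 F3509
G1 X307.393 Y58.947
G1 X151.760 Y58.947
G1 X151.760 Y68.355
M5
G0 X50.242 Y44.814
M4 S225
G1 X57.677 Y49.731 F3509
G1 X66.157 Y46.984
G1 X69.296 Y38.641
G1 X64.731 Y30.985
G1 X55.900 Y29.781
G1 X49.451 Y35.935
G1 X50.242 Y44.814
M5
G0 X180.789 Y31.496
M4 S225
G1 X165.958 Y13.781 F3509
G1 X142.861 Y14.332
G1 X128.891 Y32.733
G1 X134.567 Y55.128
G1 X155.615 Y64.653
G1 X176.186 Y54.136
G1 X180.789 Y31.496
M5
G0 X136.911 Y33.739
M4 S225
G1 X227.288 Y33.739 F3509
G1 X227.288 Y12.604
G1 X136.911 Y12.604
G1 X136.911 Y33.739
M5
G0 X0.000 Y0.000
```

<svg xmlns="http://www.w3.org/2000/svg" width="337.463mm" height="71.893mm" viewBox="0 0 337.463 71.893">
  <polygon points="151.760,3.538 307.393,3.538 307.393,12.946 151.760,12.946" fill="none" stroke="#ff00ff"/>
  <polygon points="50.242,27.079 57.677,22.162 66.157,24.909 69.296,33.252 64.731,40.908 55.900,42.112 49.451,35.958" fill="none" stroke="#ff00ff"/>
  <polygon points="180.789,40.397 165.958,58.112 142.861,57.561 128.891,39.160 134.567,16.765 155.615,7.240 176.186,17.757" fill="none" stroke="#ff00ff"/>
  <polygon points="136.911,38.154 227.288,38.154 227.288,59.289 136.911,59.289" fill="none" stroke="#ff00ff"/>
</svg>

Each laser-on run becomes one SVG element. Flip Y back into SVG space with y_svg = 71.893 − y_machine. Every run uses S225, so all elements get stroke `#ff00ff` (engrave).

Run 1: The run returns to its start, so emit a `<polygon>` with points (Y-flipped): 151.760,3.538 307.393,3.538 307.393,12.946 151.760,12.946.

Run 2: The run returns to its start, so emit a `<polygon>` with points (Y-flipped): 50.242,27.079 57.677,22.162 66.157,24.909 69.296,33.252 64.731,40.908 55.900,42.112 49.451,35.958.

Run 3: The run returns to its start, so emit a `<polygon>` with points (Y-flipped): 180.789,40.397 165.958,58.112 142.861,57.561 128.891,39.160 134.567,16.765 155.615,7.240 176.186,17.757.

Run 4: The run returns to its start, so emit a `<polygon>` with points (Y-flipped): 136.911,38.154 227.288,38.154 227.288,59.289 136.911,59.289.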